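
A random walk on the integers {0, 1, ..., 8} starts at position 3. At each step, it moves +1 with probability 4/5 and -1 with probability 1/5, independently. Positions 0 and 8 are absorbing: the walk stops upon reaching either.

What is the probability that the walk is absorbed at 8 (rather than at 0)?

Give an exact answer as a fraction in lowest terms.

Answer: 21504/21845

Derivation:
Biased walk: p = 4/5, q = 1/5, r = q/p = 1/4
Gambler's ruin: P(hit 8 before 0 | start at 3) = (1 - r^a)/(1 - r^N)
r^3 = 1/64; r^8 = 1/65536
P = (1 - 1/64) / (1 - 1/65536) = 63/64 / 65535/65536 = 21504/21845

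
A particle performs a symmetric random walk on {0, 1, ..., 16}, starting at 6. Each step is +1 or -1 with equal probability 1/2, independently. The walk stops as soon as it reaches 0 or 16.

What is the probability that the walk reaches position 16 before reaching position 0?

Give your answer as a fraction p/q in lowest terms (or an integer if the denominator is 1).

Answer: 3/8

Derivation:
Symmetric walk (p = 1/2): the harmonic-function argument gives P(hit 16 before 0 | start at 6) = a/N.
P = 6/16 = 3/8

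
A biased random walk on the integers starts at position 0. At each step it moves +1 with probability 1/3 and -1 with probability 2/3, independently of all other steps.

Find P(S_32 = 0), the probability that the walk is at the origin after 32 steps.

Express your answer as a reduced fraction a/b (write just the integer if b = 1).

Answer: 4376933826560/205891132094649

Derivation:
To be at 0 after 32 steps: need exactly 16 steps of +1 and 16 of -1.
Number of such sequences: C(32,16) = 601080390
Each has probability (1/3)^16 · (2/3)^16 = 65536/1853020188851841
P = 601080390 · 65536/1853020188851841 = 4376933826560/205891132094649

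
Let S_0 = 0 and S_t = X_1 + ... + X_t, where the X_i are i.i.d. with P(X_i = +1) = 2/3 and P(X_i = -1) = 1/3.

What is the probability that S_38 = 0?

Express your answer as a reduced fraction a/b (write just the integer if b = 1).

Answer: 6177032555724800/450283905890997363

Derivation:
To be at 0 after 38 steps: need exactly 19 steps of +1 and 19 of -1.
Number of such sequences: C(38,19) = 35345263800
Each has probability (2/3)^19 · (1/3)^19 = 524288/1350851717672992089
P = 35345263800 · 524288/1350851717672992089 = 6177032555724800/450283905890997363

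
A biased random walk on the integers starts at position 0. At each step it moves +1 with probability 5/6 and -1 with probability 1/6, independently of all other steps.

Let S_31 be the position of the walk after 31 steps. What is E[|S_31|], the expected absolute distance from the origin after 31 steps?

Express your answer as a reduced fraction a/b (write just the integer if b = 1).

Answer: 10576079161002137416253/511745184538734624768

Derivation:
S_31 takes values m ≡ 1 (mod 2) with |m| ≤ 31; P(S_31=m) = C(31,(31+m)/2) · (5/6)^((31+m)/2) · (1/6)^((31-m)/2).
Distribution: P(S=-31)=1/1326443518324400147398656, P(S=-29)=155/1326443518324400147398656, P(S=-27)=3875/442147839441466715799552, P(S=-25)=561875/1326443518324400147398656, P(S=-23)=19665625/1326443518324400147398656, P(S=-21)=19665625/49127537715718523977728, P(S=-19)=1278265625/147382613147155571933184, P(S=-17)=22826171875/147382613147155571933184, P(S=-15)=114130859375/49127537715718523977728, P(S=-13)=13125048828125/442147839441466715799552, P(S=-11)=144375537109375/442147839441466715799552, P(S=-9)=459376708984375/147382613147155571933184, P(S=-7)=11484417724609375/442147839441466715799552, P(S=-5)=83924591064453125/442147839441466715799552, P(S=-3)=59946136474609375/49127537715718523977728, P(S=-1)=1019084320068359375/147382613147155571933184, P(S=1)=5095421600341796875/147382613147155571933184, P(S=3)=7493267059326171875/49127537715718523977728, P(S=5)=262264347076416015625/442147839441466715799552, P(S=7)=897220134735107421875/442147839441466715799552, P(S=9)=897220134735107421875/147382613147155571933184, P(S=11)=7049586772918701171875/442147839441466715799552, P(S=13)=16021788120269775390625/442147839441466715799552, P(S=15)=3482997417449951171875/49127537715718523977728, P(S=17)=17414987087249755859375/147382613147155571933184, P(S=19)=24380981922149658203125/147382613147155571933184, P(S=21)=9377300739288330078125/49127537715718523977728, P(S=23)=234432518482208251953125/1326443518324400147398656, P(S=25)=167451798915863037109375/1326443518324400147398656, P(S=27)=28870999813079833984375/442147839441466715799552, P(S=29)=28870999813079833984375/1326443518324400147398656, P(S=31)=4656612873077392578125/1326443518324400147398656
E[|S_31|] = Σ_m |m|·P(S_31=m) = 10576079161002137416253/511745184538734624768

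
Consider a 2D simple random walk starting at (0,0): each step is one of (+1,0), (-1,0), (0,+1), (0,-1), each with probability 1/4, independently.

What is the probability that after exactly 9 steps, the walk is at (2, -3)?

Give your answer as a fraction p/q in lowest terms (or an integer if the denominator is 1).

Answer: 567/32768

Derivation:
Let h be the number of horizontal steps (so 9-h are vertical). To end at (2,-3) need (h+2)/2 right-steps and ((9-h)-3)/2 up-steps.
Sum over h with 2 ≤ h ≤ 6, h ≡ 0 (mod 2), 9-h ≡ 1 (mod 2):
h=2: C(9,2)·C(2,2)·C(7,2) = 36·1·21 = 756
h=4: C(9,4)·C(4,3)·C(5,1) = 126·4·5 = 2520
h=6: C(9,6)·C(6,4)·C(3,0) = 84·15·1 = 1260
Total favorable: 4536
Total paths: 4^9 = 262144
P = 4536/262144 = 567/32768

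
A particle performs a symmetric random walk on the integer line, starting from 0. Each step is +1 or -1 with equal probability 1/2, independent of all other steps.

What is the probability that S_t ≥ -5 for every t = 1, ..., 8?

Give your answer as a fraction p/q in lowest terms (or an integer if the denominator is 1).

Answer: 123/128

Derivation:
Let f(t,s) = #length-t paths at position s with S_1..S_t all ≥ -5.
f(t,s) = f(t-1,s-1) + f(t-1,s+1) for s ≥ -5; f(t,s) = 0 for s < -5.
t=0: f(0,0)=1
t=1: f(1,-1)=1 f(1,1)=1
t=2: f(2,-2)=1 f(2,0)=2 f(2,2)=1
t=3: f(3,-3)=1 f(3,-1)=3 f(3,1)=3 f(3,3)=1
t=4: f(4,-4)=1 f(4,-2)=4 f(4,0)=6 f(4,2)=4 f(4,4)=1
t=5: f(5,-5)=1 f(5,-3)=5 f(5,-1)=10 f(5,1)=10 f(5,3)=5 f(5,5)=1
t=6: f(6,-4)=6 f(6,-2)=15 f(6,0)=20 f(6,2)=15 f(6,4)=6 f(6,6)=1
t=7: f(7,-5)=6 f(7,-3)=21 f(7,-1)=35 f(7,1)=35 f(7,3)=21 f(7,5)=7 f(7,7)=1
t=8: f(8,-4)=27 f(8,-2)=56 f(8,0)=70 f(8,2)=56 f(8,4)=28 f(8,6)=8 f(8,8)=1
Σ_s f(8,s) = 246
P = 246/256 = 123/128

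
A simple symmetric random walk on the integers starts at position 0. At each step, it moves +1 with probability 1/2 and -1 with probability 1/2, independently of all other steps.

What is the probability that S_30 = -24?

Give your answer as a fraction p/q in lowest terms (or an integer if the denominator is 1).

Answer: 1015/268435456

Derivation:
To reach position -24 after 30 steps: need 3 steps of +1 and 27 of -1.
Favorable paths: C(30,3) = 4060
Total paths: 2^30 = 1073741824
P = 4060/1073741824 = 1015/268435456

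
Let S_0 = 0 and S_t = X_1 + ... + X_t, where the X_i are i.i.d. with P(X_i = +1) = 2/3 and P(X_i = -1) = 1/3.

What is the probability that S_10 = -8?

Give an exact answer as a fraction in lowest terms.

Answer: 20/59049

Derivation:
To reach position -8 after 10 steps: need 1 step of +1 and 9 steps of -1.
Number of such sequences: C(10,1) = 10
Each has probability (2/3)^1 · (1/3)^9 = 2/59049
P = 10 · 2/59049 = 20/59049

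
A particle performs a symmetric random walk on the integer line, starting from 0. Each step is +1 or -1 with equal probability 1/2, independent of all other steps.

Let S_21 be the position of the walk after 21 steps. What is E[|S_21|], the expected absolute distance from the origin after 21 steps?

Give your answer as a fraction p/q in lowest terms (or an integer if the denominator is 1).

S_21 takes values m ≡ 1 (mod 2) with |m| ≤ 21; P(S_21=m) = C(21,(21+m)/2)/2^21.
Total paths: 2^21 = 2097152
Distribution: P(S=-21)=1/2097152, P(S=-19)=21/2097152, P(S=-17)=210/2097152, P(S=-15)=1330/2097152, P(S=-13)=5985/2097152, P(S=-11)=20349/2097152, P(S=-9)=54264/2097152, P(S=-7)=116280/2097152, P(S=-5)=203490/2097152, P(S=-3)=293930/2097152, P(S=-1)=352716/2097152, P(S=1)=352716/2097152, P(S=3)=293930/2097152, P(S=5)=203490/2097152, P(S=7)=116280/2097152, P(S=9)=54264/2097152, P(S=11)=20349/2097152, P(S=13)=5985/2097152, P(S=15)=1330/2097152, P(S=17)=210/2097152, P(S=19)=21/2097152, P(S=21)=1/2097152
E[|S_21|] = Σ_m |m|·P(S_21=m) = 7759752/2097152 = 969969/262144

Answer: 969969/262144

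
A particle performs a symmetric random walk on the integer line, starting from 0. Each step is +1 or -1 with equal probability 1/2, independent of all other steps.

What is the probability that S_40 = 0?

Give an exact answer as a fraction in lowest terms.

To return to 0 after 40 steps: need exactly 20 steps of +1 and 20 of -1.
Favorable paths: C(40,20) = 137846528820
Total paths: 2^40 = 1099511627776
P = 137846528820/1099511627776 = 34461632205/274877906944

Answer: 34461632205/274877906944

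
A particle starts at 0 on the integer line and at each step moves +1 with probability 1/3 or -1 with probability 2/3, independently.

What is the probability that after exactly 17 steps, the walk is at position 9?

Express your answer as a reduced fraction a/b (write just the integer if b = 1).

To reach position 9 after 17 steps: need 13 steps of +1 and 4 steps of -1.
Number of such sequences: C(17,13) = 2380
Each has probability (1/3)^13 · (2/3)^4 = 16/129140163
P = 2380 · 16/129140163 = 38080/129140163

Answer: 38080/129140163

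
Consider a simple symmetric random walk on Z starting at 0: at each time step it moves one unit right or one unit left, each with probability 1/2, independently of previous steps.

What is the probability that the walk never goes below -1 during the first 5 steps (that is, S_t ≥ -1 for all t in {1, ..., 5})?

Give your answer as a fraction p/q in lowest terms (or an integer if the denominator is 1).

Let f(t,s) = #length-t paths at position s with S_1..S_t all ≥ -1.
f(t,s) = f(t-1,s-1) + f(t-1,s+1) for s ≥ -1; f(t,s) = 0 for s < -1.
t=0: f(0,0)=1
t=1: f(1,-1)=1 f(1,1)=1
t=2: f(2,0)=2 f(2,2)=1
t=3: f(3,-1)=2 f(3,1)=3 f(3,3)=1
t=4: f(4,0)=5 f(4,2)=4 f(4,4)=1
t=5: f(5,-1)=5 f(5,1)=9 f(5,3)=5 f(5,5)=1
Σ_s f(5,s) = 20
P = 20/32 = 5/8

Answer: 5/8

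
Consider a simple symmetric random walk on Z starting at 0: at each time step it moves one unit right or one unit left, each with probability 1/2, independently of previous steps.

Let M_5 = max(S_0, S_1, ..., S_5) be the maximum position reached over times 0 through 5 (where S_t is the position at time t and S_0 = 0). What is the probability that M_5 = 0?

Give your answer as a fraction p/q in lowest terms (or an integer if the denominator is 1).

Let M_5 = max(S_0,...,S_5). Use the reflection principle: for j ≥ 1, #{paths with M_5 ≥ j} = #{S_5 ≥ j} + #{S_5 ≥ j+1}.
P(M_5 ≥ 0) = 1 since S_0 = 0, so #{M_5 ≥ 0} = 32.
#{M_5 ≥ 1} = #{S_5 ≥ 1} + #{S_5 ≥ 2} = 16 + 6 = 22.
#{M_5 = 0} = 32 - 22 = 10.
P(M_5 = 0) = 10/32 = 5/16

Answer: 5/16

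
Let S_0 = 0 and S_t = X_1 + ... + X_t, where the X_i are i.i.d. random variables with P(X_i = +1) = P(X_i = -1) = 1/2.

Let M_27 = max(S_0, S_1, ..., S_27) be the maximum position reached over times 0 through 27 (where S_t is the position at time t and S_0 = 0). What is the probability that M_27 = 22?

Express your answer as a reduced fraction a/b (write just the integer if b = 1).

Let M_27 = max(S_0,...,S_27). Use the reflection principle: for j ≥ 1, #{paths with M_27 ≥ j} = #{S_27 ≥ j} + #{S_27 ≥ j+1}.
By reflection, #{M_27 ≥ 22} = #{S_27 ≥ 22} + #{S_27 ≥ 23} = 379 + 379 = 758.
#{M_27 ≥ 23} = #{S_27 ≥ 23} + #{S_27 ≥ 24} = 379 + 28 = 407.
#{M_27 = 22} = 758 - 407 = 351.
P(M_27 = 22) = 351/134217728 = 351/134217728

Answer: 351/134217728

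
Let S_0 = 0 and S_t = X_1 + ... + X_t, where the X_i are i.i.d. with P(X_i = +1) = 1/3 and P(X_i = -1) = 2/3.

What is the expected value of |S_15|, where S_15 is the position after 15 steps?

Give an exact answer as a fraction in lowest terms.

S_15 takes values m ≡ 1 (mod 2) with |m| ≤ 15; P(S_15=m) = C(15,(15+m)/2) · (1/3)^((15+m)/2) · (2/3)^((15-m)/2).
Distribution: P(S=-15)=32768/14348907, P(S=-13)=81920/4782969, P(S=-11)=286720/4782969, P(S=-9)=1863680/14348907, P(S=-7)=931840/4782969, P(S=-5)=1025024/4782969, P(S=-3)=2562560/14348907, P(S=-1)=183040/1594323, P(S=1)=91520/1594323, P(S=3)=320320/14348907, P(S=5)=32032/4782969, P(S=7)=7280/4782969, P(S=9)=3640/14348907, P(S=11)=140/4782969, P(S=13)=10/4782969, P(S=15)=1/14348907
E[|S_15|] = Σ_m |m|·P(S_15=m) = 2839115/531441

Answer: 2839115/531441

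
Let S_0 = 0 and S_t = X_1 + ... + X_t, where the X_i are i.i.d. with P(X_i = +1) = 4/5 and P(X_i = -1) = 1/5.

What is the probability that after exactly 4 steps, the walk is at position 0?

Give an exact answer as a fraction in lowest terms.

To be at 0 after 4 steps: need exactly 2 steps of +1 and 2 of -1.
Number of such sequences: C(4,2) = 6
Each has probability (4/5)^2 · (1/5)^2 = 16/625
P = 6 · 16/625 = 96/625

Answer: 96/625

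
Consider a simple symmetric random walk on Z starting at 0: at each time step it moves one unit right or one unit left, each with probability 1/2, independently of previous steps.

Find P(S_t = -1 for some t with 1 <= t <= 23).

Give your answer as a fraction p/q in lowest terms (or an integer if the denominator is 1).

Answer: 3518265/4194304

Derivation:
Count via complement. Let g(t,s) = #length-t paths at position s with S_1..S_t all ≠ -1.
g(t,s) = g(t-1,s-1) + g(t-1,s+1) for s ≠ -1; g(t,-1) = 0.
t=0: g(0,0)=1
t=1: g(1,1)=1
t=2: g(2,0)=1 g(2,2)=1
t=3: g(3,1)=2 g(3,3)=1
t=4: g(4,0)=2 g(4,2)=3 g(4,4)=1
t=5: g(5,1)=5 g(5,3)=4 g(5,5)=1
t=6: g(6,0)=5 g(6,2)=9 g(6,4)=5 g(6,6)=1
t=7: g(7,1)=14 g(7,3)=14 g(7,5)=6 g(7,7)=1
t=8: g(8,0)=14 g(8,2)=28 g(8,4)=20 g(8,6)=7 g(8,8)=1
t=9: g(9,1)=42 g(9,3)=48 g(9,5)=27 g(9,7)=8 g(9,9)=1
t=10: g(10,0)=42 g(10,2)=90 g(10,4)=75 g(10,6)=35 g(10,8)=9 g(10,10)=1
t=11: g(11,1)=132 g(11,3)=165 g(11,5)=110 g(11,7)=44 g(11,9)=10 g(11,11)=1
t=12: g(12,0)=132 g(12,2)=297 g(12,4)=275 g(12,6)=154 g(12,8)=54 g(12,10)=11 g(12,12)=1
t=13: g(13,1)=429 g(13,3)=572 g(13,5)=429 g(13,7)=208 g(13,9)=65 g(13,11)=12 g(13,13)=1
t=14: g(14,0)=429 g(14,2)=1001 g(14,4)=1001 g(14,6)=637 g(14,8)=273 g(14,10)=77 g(14,12)=13 g(14,14)=1
t=15: g(15,1)=1430 g(15,3)=2002 g(15,5)=1638 g(15,7)=910 g(15,9)=350 g(15,11)=90 g(15,13)=14 g(15,15)=1
t=16: g(16,0)=1430 g(16,2)=3432 g(16,4)=3640 g(16,6)=2548 g(16,8)=1260 g(16,10)=440 g(16,12)=104 g(16,14)=15 g(16,16)=1
t=17: g(17,1)=4862 g(17,3)=7072 g(17,5)=6188 g(17,7)=3808 g(17,9)=1700 g(17,11)=544 g(17,13)=119 g(17,15)=16 g(17,17)=1
t=18: g(18,0)=4862 g(18,2)=11934 g(18,4)=13260 g(18,6)=9996 g(18,8)=5508 g(18,10)=2244 g(18,12)=663 g(18,14)=135 g(18,16)=17 g(18,18)=1
t=19: g(19,1)=16796 g(19,3)=25194 g(19,5)=23256 g(19,7)=15504 g(19,9)=7752 g(19,11)=2907 g(19,13)=798 g(19,15)=152 g(19,17)=18 g(19,19)=1
t=20: g(20,0)=16796 g(20,2)=41990 g(20,4)=48450 g(20,6)=38760 g(20,8)=23256 g(20,10)=10659 g(20,12)=3705 g(20,14)=950 g(20,16)=170 g(20,18)=19 g(20,20)=1
t=21: g(21,1)=58786 g(21,3)=90440 g(21,5)=87210 g(21,7)=62016 g(21,9)=33915 g(21,11)=14364 g(21,13)=4655 g(21,15)=1120 g(21,17)=189 g(21,19)=20 g(21,21)=1
t=22: g(22,0)=58786 g(22,2)=149226 g(22,4)=177650 g(22,6)=149226 g(22,8)=95931 g(22,10)=48279 g(22,12)=19019 g(22,14)=5775 g(22,16)=1309 g(22,18)=209 g(22,20)=21 g(22,22)=1
t=23: g(23,1)=208012 g(23,3)=326876 g(23,5)=326876 g(23,7)=245157 g(23,9)=144210 g(23,11)=67298 g(23,13)=24794 g(23,15)=7084 g(23,17)=1518 g(23,19)=230 g(23,21)=22 g(23,23)=1
Paths never hitting -1: Σ_s g(23,s) = 1352078
Paths hitting -1: 2^23 - 1352078 = 7036530
P = 7036530/8388608 = 3518265/4194304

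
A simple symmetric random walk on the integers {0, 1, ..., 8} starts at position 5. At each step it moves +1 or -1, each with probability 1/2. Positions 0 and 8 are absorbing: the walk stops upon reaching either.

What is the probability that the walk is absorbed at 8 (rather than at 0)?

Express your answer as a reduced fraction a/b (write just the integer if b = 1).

Symmetric walk (p = 1/2): the harmonic-function argument gives P(hit 8 before 0 | start at 5) = a/N.
P = 5/8 = 5/8

Answer: 5/8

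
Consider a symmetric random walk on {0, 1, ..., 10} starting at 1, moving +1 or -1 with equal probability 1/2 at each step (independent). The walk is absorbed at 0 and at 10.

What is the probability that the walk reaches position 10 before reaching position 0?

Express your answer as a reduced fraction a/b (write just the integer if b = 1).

Symmetric walk (p = 1/2): the harmonic-function argument gives P(hit 10 before 0 | start at 1) = a/N.
P = 1/10 = 1/10

Answer: 1/10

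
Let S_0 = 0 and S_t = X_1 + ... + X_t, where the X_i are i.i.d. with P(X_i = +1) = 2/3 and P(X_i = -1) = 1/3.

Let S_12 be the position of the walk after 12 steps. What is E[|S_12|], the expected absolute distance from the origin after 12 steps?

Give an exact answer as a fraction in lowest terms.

S_12 takes values m ≡ 0 (mod 2) with |m| ≤ 12; P(S_12=m) = C(12,(12+m)/2) · (2/3)^((12+m)/2) · (1/3)^((12-m)/2).
Distribution: P(S=-12)=1/531441, P(S=-10)=8/177147, P(S=-8)=88/177147, P(S=-6)=1760/531441, P(S=-4)=880/59049, P(S=-2)=2816/59049, P(S=0)=19712/177147, P(S=2)=11264/59049, P(S=4)=14080/59049, P(S=6)=112640/531441, P(S=8)=22528/177147, P(S=10)=8192/177147, P(S=12)=4096/531441
E[|S_12|] = Σ_m |m|·P(S_12=m) = 257372/59049

Answer: 257372/59049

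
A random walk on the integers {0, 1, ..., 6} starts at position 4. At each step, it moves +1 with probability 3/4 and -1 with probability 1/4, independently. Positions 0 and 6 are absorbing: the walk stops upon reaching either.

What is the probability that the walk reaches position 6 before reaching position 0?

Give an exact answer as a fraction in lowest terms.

Biased walk: p = 3/4, q = 1/4, r = q/p = 1/3
Gambler's ruin: P(hit 6 before 0 | start at 4) = (1 - r^a)/(1 - r^N)
r^4 = 1/81; r^6 = 1/729
P = (1 - 1/81) / (1 - 1/729) = 80/81 / 728/729 = 90/91

Answer: 90/91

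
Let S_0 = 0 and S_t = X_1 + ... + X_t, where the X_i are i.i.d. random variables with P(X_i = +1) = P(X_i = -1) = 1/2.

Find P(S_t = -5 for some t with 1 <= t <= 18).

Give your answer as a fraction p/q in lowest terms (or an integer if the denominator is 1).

Count via complement. Let g(t,s) = #length-t paths at position s with S_1..S_t all ≠ -5.
g(t,s) = g(t-1,s-1) + g(t-1,s+1) for s ≠ -5; g(t,-5) = 0.
t=0: g(0,0)=1
t=1: g(1,-1)=1 g(1,1)=1
t=2: g(2,-2)=1 g(2,0)=2 g(2,2)=1
t=3: g(3,-3)=1 g(3,-1)=3 g(3,1)=3 g(3,3)=1
t=4: g(4,-4)=1 g(4,-2)=4 g(4,0)=6 g(4,2)=4 g(4,4)=1
t=5: g(5,-3)=5 g(5,-1)=10 g(5,1)=10 g(5,3)=5 g(5,5)=1
t=6: g(6,-4)=5 g(6,-2)=15 g(6,0)=20 g(6,2)=15 g(6,4)=6 g(6,6)=1
t=7: g(7,-3)=20 g(7,-1)=35 g(7,1)=35 g(7,3)=21 g(7,5)=7 g(7,7)=1
t=8: g(8,-4)=20 g(8,-2)=55 g(8,0)=70 g(8,2)=56 g(8,4)=28 g(8,6)=8 g(8,8)=1
t=9: g(9,-3)=75 g(9,-1)=125 g(9,1)=126 g(9,3)=84 g(9,5)=36 g(9,7)=9 g(9,9)=1
t=10: g(10,-4)=75 g(10,-2)=200 g(10,0)=251 g(10,2)=210 g(10,4)=120 g(10,6)=45 g(10,8)=10 g(10,10)=1
t=11: g(11,-3)=275 g(11,-1)=451 g(11,1)=461 g(11,3)=330 g(11,5)=165 g(11,7)=55 g(11,9)=11 g(11,11)=1
t=12: g(12,-4)=275 g(12,-2)=726 g(12,0)=912 g(12,2)=791 g(12,4)=495 g(12,6)=220 g(12,8)=66 g(12,10)=12 g(12,12)=1
t=13: g(13,-3)=1001 g(13,-1)=1638 g(13,1)=1703 g(13,3)=1286 g(13,5)=715 g(13,7)=286 g(13,9)=78 g(13,11)=13 g(13,13)=1
t=14: g(14,-4)=1001 g(14,-2)=2639 g(14,0)=3341 g(14,2)=2989 g(14,4)=2001 g(14,6)=1001 g(14,8)=364 g(14,10)=91 g(14,12)=14 g(14,14)=1
t=15: g(15,-3)=3640 g(15,-1)=5980 g(15,1)=6330 g(15,3)=4990 g(15,5)=3002 g(15,7)=1365 g(15,9)=455 g(15,11)=105 g(15,13)=15 g(15,15)=1
t=16: g(16,-4)=3640 g(16,-2)=9620 g(16,0)=12310 g(16,2)=11320 g(16,4)=7992 g(16,6)=4367 g(16,8)=1820 g(16,10)=560 g(16,12)=120 g(16,14)=16 g(16,16)=1
t=17: g(17,-3)=13260 g(17,-1)=21930 g(17,1)=23630 g(17,3)=19312 g(17,5)=12359 g(17,7)=6187 g(17,9)=2380 g(17,11)=680 g(17,13)=136 g(17,15)=17 g(17,17)=1
t=18: g(18,-4)=13260 g(18,-2)=35190 g(18,0)=45560 g(18,2)=42942 g(18,4)=31671 g(18,6)=18546 g(18,8)=8567 g(18,10)=3060 g(18,12)=816 g(18,14)=153 g(18,16)=18 g(18,18)=1
Paths never hitting -5: Σ_s g(18,s) = 199784
Paths hitting -5: 2^18 - 199784 = 62360
P = 62360/262144 = 7795/32768

Answer: 7795/32768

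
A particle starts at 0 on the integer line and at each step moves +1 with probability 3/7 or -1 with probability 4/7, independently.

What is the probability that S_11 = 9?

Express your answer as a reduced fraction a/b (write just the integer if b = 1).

Answer: 2598156/1977326743

Derivation:
To reach position 9 after 11 steps: need 10 steps of +1 and 1 step of -1.
Number of such sequences: C(11,10) = 11
Each has probability (3/7)^10 · (4/7)^1 = 236196/1977326743
P = 11 · 236196/1977326743 = 2598156/1977326743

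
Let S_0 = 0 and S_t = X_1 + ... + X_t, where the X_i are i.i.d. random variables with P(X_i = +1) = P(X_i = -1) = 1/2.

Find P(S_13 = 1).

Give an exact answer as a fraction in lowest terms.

Answer: 429/2048

Derivation:
To reach position 1 after 13 steps: need 7 steps of +1 and 6 of -1.
Favorable paths: C(13,7) = 1716
Total paths: 2^13 = 8192
P = 1716/8192 = 429/2048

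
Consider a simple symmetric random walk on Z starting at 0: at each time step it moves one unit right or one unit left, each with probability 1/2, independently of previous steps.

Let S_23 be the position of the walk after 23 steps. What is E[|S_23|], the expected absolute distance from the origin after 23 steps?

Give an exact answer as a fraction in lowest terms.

Answer: 2028117/524288

Derivation:
S_23 takes values m ≡ 1 (mod 2) with |m| ≤ 23; P(S_23=m) = C(23,(23+m)/2)/2^23.
Total paths: 2^23 = 8388608
Distribution: P(S=-23)=1/8388608, P(S=-21)=23/8388608, P(S=-19)=253/8388608, P(S=-17)=1771/8388608, P(S=-15)=8855/8388608, P(S=-13)=33649/8388608, P(S=-11)=100947/8388608, P(S=-9)=245157/8388608, P(S=-7)=490314/8388608, P(S=-5)=817190/8388608, P(S=-3)=1144066/8388608, P(S=-1)=1352078/8388608, P(S=1)=1352078/8388608, P(S=3)=1144066/8388608, P(S=5)=817190/8388608, P(S=7)=490314/8388608, P(S=9)=245157/8388608, P(S=11)=100947/8388608, P(S=13)=33649/8388608, P(S=15)=8855/8388608, P(S=17)=1771/8388608, P(S=19)=253/8388608, P(S=21)=23/8388608, P(S=23)=1/8388608
E[|S_23|] = Σ_m |m|·P(S_23=m) = 32449872/8388608 = 2028117/524288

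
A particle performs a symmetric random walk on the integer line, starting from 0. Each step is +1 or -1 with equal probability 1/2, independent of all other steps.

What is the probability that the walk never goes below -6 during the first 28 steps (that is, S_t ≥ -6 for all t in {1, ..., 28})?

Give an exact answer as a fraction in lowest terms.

Let f(t,s) = #length-t paths at position s with S_1..S_t all ≥ -6.
f(t,s) = f(t-1,s-1) + f(t-1,s+1) for s ≥ -6; f(t,s) = 0 for s < -6.
t=0: f(0,0)=1
t=1: f(1,-1)=1 f(1,1)=1
t=2: f(2,-2)=1 f(2,0)=2 f(2,2)=1
t=3: f(3,-3)=1 f(3,-1)=3 f(3,1)=3 f(3,3)=1
t=4: f(4,-4)=1 f(4,-2)=4 f(4,0)=6 f(4,2)=4 f(4,4)=1
t=5: f(5,-5)=1 f(5,-3)=5 f(5,-1)=10 f(5,1)=10 f(5,3)=5 f(5,5)=1
t=6: f(6,-6)=1 f(6,-4)=6 f(6,-2)=15 f(6,0)=20 f(6,2)=15 f(6,4)=6 f(6,6)=1
t=7: f(7,-5)=7 f(7,-3)=21 f(7,-1)=35 f(7,1)=35 f(7,3)=21 f(7,5)=7 f(7,7)=1
t=8: f(8,-6)=7 f(8,-4)=28 f(8,-2)=56 f(8,0)=70 f(8,2)=56 f(8,4)=28 f(8,6)=8 f(8,8)=1
t=9: f(9,-5)=35 f(9,-3)=84 f(9,-1)=126 f(9,1)=126 f(9,3)=84 f(9,5)=36 f(9,7)=9 f(9,9)=1
t=10: f(10,-6)=35 f(10,-4)=119 f(10,-2)=210 f(10,0)=252 f(10,2)=210 f(10,4)=120 f(10,6)=45 f(10,8)=10 f(10,10)=1
t=11: f(11,-5)=154 f(11,-3)=329 f(11,-1)=462 f(11,1)=462 f(11,3)=330 f(11,5)=165 f(11,7)=55 f(11,9)=11 f(11,11)=1
t=12: f(12,-6)=154 f(12,-4)=483 f(12,-2)=791 f(12,0)=924 f(12,2)=792 f(12,4)=495 f(12,6)=220 f(12,8)=66 f(12,10)=12 f(12,12)=1
t=13: f(13,-5)=637 f(13,-3)=1274 f(13,-1)=1715 f(13,1)=1716 f(13,3)=1287 f(13,5)=715 f(13,7)=286 f(13,9)=78 f(13,11)=13 f(13,13)=1
t=14: f(14,-6)=637 f(14,-4)=1911 f(14,-2)=2989 f(14,0)=3431 f(14,2)=3003 f(14,4)=2002 f(14,6)=1001 f(14,8)=364 f(14,10)=91 f(14,12)=14 f(14,14)=1
t=15: f(15,-5)=2548 f(15,-3)=4900 f(15,-1)=6420 f(15,1)=6434 f(15,3)=5005 f(15,5)=3003 f(15,7)=1365 f(15,9)=455 f(15,11)=105 f(15,13)=15 f(15,15)=1
t=16: f(16,-6)=2548 f(16,-4)=7448 f(16,-2)=11320 f(16,0)=12854 f(16,2)=11439 f(16,4)=8008 f(16,6)=4368 f(16,8)=1820 f(16,10)=560 f(16,12)=120 f(16,14)=16 f(16,16)=1
t=17: f(17,-5)=9996 f(17,-3)=18768 f(17,-1)=24174 f(17,1)=24293 f(17,3)=19447 f(17,5)=12376 f(17,7)=6188 f(17,9)=2380 f(17,11)=680 f(17,13)=136 f(17,15)=17 f(17,17)=1
t=18: f(18,-6)=9996 f(18,-4)=28764 f(18,-2)=42942 f(18,0)=48467 f(18,2)=43740 f(18,4)=31823 f(18,6)=18564 f(18,8)=8568 f(18,10)=3060 f(18,12)=816 f(18,14)=153 f(18,16)=18 f(18,18)=1
t=19: f(19,-5)=38760 f(19,-3)=71706 f(19,-1)=91409 f(19,1)=92207 f(19,3)=75563 f(19,5)=50387 f(19,7)=27132 f(19,9)=11628 f(19,11)=3876 f(19,13)=969 f(19,15)=171 f(19,17)=19 f(19,19)=1
t=20: f(20,-6)=38760 f(20,-4)=110466 f(20,-2)=163115 f(20,0)=183616 f(20,2)=167770 f(20,4)=125950 f(20,6)=77519 f(20,8)=38760 f(20,10)=15504 f(20,12)=4845 f(20,14)=1140 f(20,16)=190 f(20,18)=20 f(20,20)=1
t=21: f(21,-5)=149226 f(21,-3)=273581 f(21,-1)=346731 f(21,1)=351386 f(21,3)=293720 f(21,5)=203469 f(21,7)=116279 f(21,9)=54264 f(21,11)=20349 f(21,13)=5985 f(21,15)=1330 f(21,17)=210 f(21,19)=21 f(21,21)=1
t=22: f(22,-6)=149226 f(22,-4)=422807 f(22,-2)=620312 f(22,0)=698117 f(22,2)=645106 f(22,4)=497189 f(22,6)=319748 f(22,8)=170543 f(22,10)=74613 f(22,12)=26334 f(22,14)=7315 f(22,16)=1540 f(22,18)=231 f(22,20)=22 f(22,22)=1
t=23: f(23,-5)=572033 f(23,-3)=1043119 f(23,-1)=1318429 f(23,1)=1343223 f(23,3)=1142295 f(23,5)=816937 f(23,7)=490291 f(23,9)=245156 f(23,11)=100947 f(23,13)=33649 f(23,15)=8855 f(23,17)=1771 f(23,19)=253 f(23,21)=23 f(23,23)=1
t=24: f(24,-6)=572033 f(24,-4)=1615152 f(24,-2)=2361548 f(24,0)=2661652 f(24,2)=2485518 f(24,4)=1959232 f(24,6)=1307228 f(24,8)=735447 f(24,10)=346103 f(24,12)=134596 f(24,14)=42504 f(24,16)=10626 f(24,18)=2024 f(24,20)=276 f(24,22)=24 f(24,24)=1
t=25: f(25,-5)=2187185 f(25,-3)=3976700 f(25,-1)=5023200 f(25,1)=5147170 f(25,3)=4444750 f(25,5)=3266460 f(25,7)=2042675 f(25,9)=1081550 f(25,11)=480699 f(25,13)=177100 f(25,15)=53130 f(25,17)=12650 f(25,19)=2300 f(25,21)=300 f(25,23)=25 f(25,25)=1
t=26: f(26,-6)=2187185 f(26,-4)=6163885 f(26,-2)=8999900 f(26,0)=10170370 f(26,2)=9591920 f(26,4)=7711210 f(26,6)=5309135 f(26,8)=3124225 f(26,10)=1562249 f(26,12)=657799 f(26,14)=230230 f(26,16)=65780 f(26,18)=14950 f(26,20)=2600 f(26,22)=325 f(26,24)=26 f(26,26)=1
t=27: f(27,-5)=8351070 f(27,-3)=15163785 f(27,-1)=19170270 f(27,1)=19762290 f(27,3)=17303130 f(27,5)=13020345 f(27,7)=8433360 f(27,9)=4686474 f(27,11)=2220048 f(27,13)=888029 f(27,15)=296010 f(27,17)=80730 f(27,19)=17550 f(27,21)=2925 f(27,23)=351 f(27,25)=27 f(27,27)=1
t=28: f(28,-6)=8351070 f(28,-4)=23514855 f(28,-2)=34334055 f(28,0)=38932560 f(28,2)=37065420 f(28,4)=30323475 f(28,6)=21453705 f(28,8)=13119834 f(28,10)=6906522 f(28,12)=3108077 f(28,14)=1184039 f(28,16)=376740 f(28,18)=98280 f(28,20)=20475 f(28,22)=3276 f(28,24)=378 f(28,26)=28 f(28,28)=1
Σ_s f(28,s) = 218792790
P = 218792790/268435456 = 109396395/134217728

Answer: 109396395/134217728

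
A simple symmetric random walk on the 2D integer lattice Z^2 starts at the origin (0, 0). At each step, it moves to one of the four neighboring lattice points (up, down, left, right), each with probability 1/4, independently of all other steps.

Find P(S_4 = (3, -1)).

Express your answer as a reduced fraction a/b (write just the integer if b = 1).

Answer: 1/64

Derivation:
Let h be the number of horizontal steps (so 4-h are vertical). To end at (3,-1) need (h+3)/2 right-steps and ((4-h)-1)/2 up-steps.
Sum over h with 3 ≤ h ≤ 3, h ≡ 1 (mod 2), 4-h ≡ 1 (mod 2):
h=3: C(4,3)·C(3,3)·C(1,0) = 4·1·1 = 4
Total favorable: 4
Total paths: 4^4 = 256
P = 4/256 = 1/64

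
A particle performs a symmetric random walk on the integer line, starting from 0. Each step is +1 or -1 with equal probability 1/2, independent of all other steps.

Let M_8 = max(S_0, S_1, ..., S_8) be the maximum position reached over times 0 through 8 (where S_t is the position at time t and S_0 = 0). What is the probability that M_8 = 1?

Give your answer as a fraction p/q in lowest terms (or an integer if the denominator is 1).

Answer: 7/32

Derivation:
Let M_8 = max(S_0,...,S_8). Use the reflection principle: for j ≥ 1, #{paths with M_8 ≥ j} = #{S_8 ≥ j} + #{S_8 ≥ j+1}.
By reflection, #{M_8 ≥ 1} = #{S_8 ≥ 1} + #{S_8 ≥ 2} = 93 + 93 = 186.
#{M_8 ≥ 2} = #{S_8 ≥ 2} + #{S_8 ≥ 3} = 93 + 37 = 130.
#{M_8 = 1} = 186 - 130 = 56.
P(M_8 = 1) = 56/256 = 7/32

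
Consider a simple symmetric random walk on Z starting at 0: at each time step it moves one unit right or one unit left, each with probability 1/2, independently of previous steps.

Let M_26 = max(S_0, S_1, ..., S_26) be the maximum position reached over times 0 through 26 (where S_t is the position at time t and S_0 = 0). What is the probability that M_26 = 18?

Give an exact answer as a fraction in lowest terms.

Let M_26 = max(S_0,...,S_26). Use the reflection principle: for j ≥ 1, #{paths with M_26 ≥ j} = #{S_26 ≥ j} + #{S_26 ≥ j+1}.
By reflection, #{M_26 ≥ 18} = #{S_26 ≥ 18} + #{S_26 ≥ 19} = 17902 + 2952 = 20854.
#{M_26 ≥ 19} = #{S_26 ≥ 19} + #{S_26 ≥ 20} = 2952 + 2952 = 5904.
#{M_26 = 18} = 20854 - 5904 = 14950.
P(M_26 = 18) = 14950/67108864 = 7475/33554432

Answer: 7475/33554432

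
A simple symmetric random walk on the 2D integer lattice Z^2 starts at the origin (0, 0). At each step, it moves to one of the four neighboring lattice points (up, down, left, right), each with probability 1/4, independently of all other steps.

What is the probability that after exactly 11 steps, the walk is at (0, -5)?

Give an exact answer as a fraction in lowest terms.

Answer: 27225/4194304

Derivation:
Let h be the number of horizontal steps (so 11-h are vertical). To end at (0,-5) need (h+0)/2 right-steps and ((11-h)-5)/2 up-steps.
Sum over h with 0 ≤ h ≤ 6, h ≡ 0 (mod 2), 11-h ≡ 1 (mod 2):
h=0: C(11,0)·C(0,0)·C(11,3) = 1·1·165 = 165
h=2: C(11,2)·C(2,1)·C(9,2) = 55·2·36 = 3960
h=4: C(11,4)·C(4,2)·C(7,1) = 330·6·7 = 13860
h=6: C(11,6)·C(6,3)·C(5,0) = 462·20·1 = 9240
Total favorable: 27225
Total paths: 4^11 = 4194304
P = 27225/4194304 = 27225/4194304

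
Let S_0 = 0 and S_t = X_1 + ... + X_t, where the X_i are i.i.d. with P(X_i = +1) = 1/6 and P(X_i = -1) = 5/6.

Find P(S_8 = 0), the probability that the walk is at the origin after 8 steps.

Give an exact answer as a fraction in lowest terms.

Answer: 21875/839808

Derivation:
To be at 0 after 8 steps: need exactly 4 steps of +1 and 4 of -1.
Number of such sequences: C(8,4) = 70
Each has probability (1/6)^4 · (5/6)^4 = 625/1679616
P = 70 · 625/1679616 = 21875/839808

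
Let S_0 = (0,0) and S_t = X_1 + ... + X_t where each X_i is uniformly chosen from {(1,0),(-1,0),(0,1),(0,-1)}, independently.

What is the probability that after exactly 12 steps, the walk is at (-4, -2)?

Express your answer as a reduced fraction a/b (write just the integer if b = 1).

Answer: 5445/524288

Derivation:
Let h be the number of horizontal steps (so 12-h are vertical). To end at (-4,-2) need (h-4)/2 right-steps and ((12-h)-2)/2 up-steps.
Sum over h with 4 ≤ h ≤ 10, h ≡ 0 (mod 2), 12-h ≡ 0 (mod 2):
h=4: C(12,4)·C(4,0)·C(8,3) = 495·1·56 = 27720
h=6: C(12,6)·C(6,1)·C(6,2) = 924·6·15 = 83160
h=8: C(12,8)·C(8,2)·C(4,1) = 495·28·4 = 55440
h=10: C(12,10)·C(10,3)·C(2,0) = 66·120·1 = 7920
Total favorable: 174240
Total paths: 4^12 = 16777216
P = 174240/16777216 = 5445/524288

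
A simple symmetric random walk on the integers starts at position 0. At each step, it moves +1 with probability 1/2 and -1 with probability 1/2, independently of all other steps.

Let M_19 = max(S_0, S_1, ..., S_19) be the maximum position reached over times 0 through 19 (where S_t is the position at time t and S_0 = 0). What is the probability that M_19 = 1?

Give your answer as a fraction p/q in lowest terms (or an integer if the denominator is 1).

Let M_19 = max(S_0,...,S_19). Use the reflection principle: for j ≥ 1, #{paths with M_19 ≥ j} = #{S_19 ≥ j} + #{S_19 ≥ j+1}.
By reflection, #{M_19 ≥ 1} = #{S_19 ≥ 1} + #{S_19 ≥ 2} = 262144 + 169766 = 431910.
#{M_19 ≥ 2} = #{S_19 ≥ 2} + #{S_19 ≥ 3} = 169766 + 169766 = 339532.
#{M_19 = 1} = 431910 - 339532 = 92378.
P(M_19 = 1) = 92378/524288 = 46189/262144

Answer: 46189/262144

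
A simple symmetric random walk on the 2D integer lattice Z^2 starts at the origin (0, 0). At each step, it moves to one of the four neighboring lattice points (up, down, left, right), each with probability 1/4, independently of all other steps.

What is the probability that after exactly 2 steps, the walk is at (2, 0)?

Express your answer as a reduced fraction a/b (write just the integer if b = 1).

Answer: 1/16

Derivation:
Let h be the number of horizontal steps (so 2-h are vertical). To end at (2,0) need (h+2)/2 right-steps and ((2-h)+0)/2 up-steps.
Sum over h with 2 ≤ h ≤ 2, h ≡ 0 (mod 2), 2-h ≡ 0 (mod 2):
h=2: C(2,2)·C(2,2)·C(0,0) = 1·1·1 = 1
Total favorable: 1
Total paths: 4^2 = 16
P = 1/16 = 1/16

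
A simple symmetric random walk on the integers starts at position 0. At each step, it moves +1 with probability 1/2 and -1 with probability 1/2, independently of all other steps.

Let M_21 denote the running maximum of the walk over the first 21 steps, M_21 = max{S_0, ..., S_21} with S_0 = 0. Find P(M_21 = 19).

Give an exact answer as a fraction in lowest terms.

Let M_21 = max(S_0,...,S_21). Use the reflection principle: for j ≥ 1, #{paths with M_21 ≥ j} = #{S_21 ≥ j} + #{S_21 ≥ j+1}.
By reflection, #{M_21 ≥ 19} = #{S_21 ≥ 19} + #{S_21 ≥ 20} = 22 + 1 = 23.
#{M_21 ≥ 20} = #{S_21 ≥ 20} + #{S_21 ≥ 21} = 1 + 1 = 2.
#{M_21 = 19} = 23 - 2 = 21.
P(M_21 = 19) = 21/2097152 = 21/2097152

Answer: 21/2097152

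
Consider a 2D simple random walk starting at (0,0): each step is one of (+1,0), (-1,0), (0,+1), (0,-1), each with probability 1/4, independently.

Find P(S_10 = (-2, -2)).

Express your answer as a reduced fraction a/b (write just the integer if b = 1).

Let h be the number of horizontal steps (so 10-h are vertical). To end at (-2,-2) need (h-2)/2 right-steps and ((10-h)-2)/2 up-steps.
Sum over h with 2 ≤ h ≤ 8, h ≡ 0 (mod 2), 10-h ≡ 0 (mod 2):
h=2: C(10,2)·C(2,0)·C(8,3) = 45·1·56 = 2520
h=4: C(10,4)·C(4,1)·C(6,2) = 210·4·15 = 12600
h=6: C(10,6)·C(6,2)·C(4,1) = 210·15·4 = 12600
h=8: C(10,8)·C(8,3)·C(2,0) = 45·56·1 = 2520
Total favorable: 30240
Total paths: 4^10 = 1048576
P = 30240/1048576 = 945/32768

Answer: 945/32768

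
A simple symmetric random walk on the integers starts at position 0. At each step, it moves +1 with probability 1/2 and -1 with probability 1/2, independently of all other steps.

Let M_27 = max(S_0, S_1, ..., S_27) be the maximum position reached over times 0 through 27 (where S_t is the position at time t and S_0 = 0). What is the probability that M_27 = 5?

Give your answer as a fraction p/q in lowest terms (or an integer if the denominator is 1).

Let M_27 = max(S_0,...,S_27). Use the reflection principle: for j ≥ 1, #{paths with M_27 ≥ j} = #{S_27 ≥ j} + #{S_27 ≥ j+1}.
By reflection, #{M_27 ≥ 5} = #{S_27 ≥ 5} + #{S_27 ≥ 6} = 29666704 + 16628809 = 46295513.
#{M_27 ≥ 6} = #{S_27 ≥ 6} + #{S_27 ≥ 7} = 16628809 + 16628809 = 33257618.
#{M_27 = 5} = 46295513 - 33257618 = 13037895.
P(M_27 = 5) = 13037895/134217728 = 13037895/134217728

Answer: 13037895/134217728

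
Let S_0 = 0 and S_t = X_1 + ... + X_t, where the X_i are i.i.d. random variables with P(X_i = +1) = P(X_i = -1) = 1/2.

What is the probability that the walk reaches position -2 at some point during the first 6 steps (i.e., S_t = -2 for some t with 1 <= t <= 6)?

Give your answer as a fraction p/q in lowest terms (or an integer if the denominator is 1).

Count via complement. Let g(t,s) = #length-t paths at position s with S_1..S_t all ≠ -2.
g(t,s) = g(t-1,s-1) + g(t-1,s+1) for s ≠ -2; g(t,-2) = 0.
t=0: g(0,0)=1
t=1: g(1,-1)=1 g(1,1)=1
t=2: g(2,0)=2 g(2,2)=1
t=3: g(3,-1)=2 g(3,1)=3 g(3,3)=1
t=4: g(4,0)=5 g(4,2)=4 g(4,4)=1
t=5: g(5,-1)=5 g(5,1)=9 g(5,3)=5 g(5,5)=1
t=6: g(6,0)=14 g(6,2)=14 g(6,4)=6 g(6,6)=1
Paths never hitting -2: Σ_s g(6,s) = 35
Paths hitting -2: 2^6 - 35 = 29
P = 29/64 = 29/64

Answer: 29/64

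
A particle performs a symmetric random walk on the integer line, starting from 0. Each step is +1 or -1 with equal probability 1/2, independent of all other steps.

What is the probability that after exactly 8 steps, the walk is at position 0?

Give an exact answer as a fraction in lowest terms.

Answer: 35/128

Derivation:
To return to 0 after 8 steps: need exactly 4 steps of +1 and 4 of -1.
Favorable paths: C(8,4) = 70
Total paths: 2^8 = 256
P = 70/256 = 35/128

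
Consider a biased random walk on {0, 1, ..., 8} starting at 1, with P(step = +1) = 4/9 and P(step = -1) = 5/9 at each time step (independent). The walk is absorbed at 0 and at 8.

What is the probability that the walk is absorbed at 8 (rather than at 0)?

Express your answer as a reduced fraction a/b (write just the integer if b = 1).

Biased walk: p = 4/9, q = 5/9, r = q/p = 5/4
Gambler's ruin: P(hit 8 before 0 | start at 1) = (1 - r^a)/(1 - r^N)
r^1 = 5/4; r^8 = 390625/65536
P = (1 - 5/4) / (1 - 390625/65536) = -1/4 / -325089/65536 = 16384/325089

Answer: 16384/325089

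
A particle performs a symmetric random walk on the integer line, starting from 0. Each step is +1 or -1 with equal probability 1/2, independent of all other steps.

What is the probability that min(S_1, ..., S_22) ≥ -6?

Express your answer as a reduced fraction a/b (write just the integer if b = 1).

Answer: 227069/262144

Derivation:
Let f(t,s) = #length-t paths at position s with S_1..S_t all ≥ -6.
f(t,s) = f(t-1,s-1) + f(t-1,s+1) for s ≥ -6; f(t,s) = 0 for s < -6.
t=0: f(0,0)=1
t=1: f(1,-1)=1 f(1,1)=1
t=2: f(2,-2)=1 f(2,0)=2 f(2,2)=1
t=3: f(3,-3)=1 f(3,-1)=3 f(3,1)=3 f(3,3)=1
t=4: f(4,-4)=1 f(4,-2)=4 f(4,0)=6 f(4,2)=4 f(4,4)=1
t=5: f(5,-5)=1 f(5,-3)=5 f(5,-1)=10 f(5,1)=10 f(5,3)=5 f(5,5)=1
t=6: f(6,-6)=1 f(6,-4)=6 f(6,-2)=15 f(6,0)=20 f(6,2)=15 f(6,4)=6 f(6,6)=1
t=7: f(7,-5)=7 f(7,-3)=21 f(7,-1)=35 f(7,1)=35 f(7,3)=21 f(7,5)=7 f(7,7)=1
t=8: f(8,-6)=7 f(8,-4)=28 f(8,-2)=56 f(8,0)=70 f(8,2)=56 f(8,4)=28 f(8,6)=8 f(8,8)=1
t=9: f(9,-5)=35 f(9,-3)=84 f(9,-1)=126 f(9,1)=126 f(9,3)=84 f(9,5)=36 f(9,7)=9 f(9,9)=1
t=10: f(10,-6)=35 f(10,-4)=119 f(10,-2)=210 f(10,0)=252 f(10,2)=210 f(10,4)=120 f(10,6)=45 f(10,8)=10 f(10,10)=1
t=11: f(11,-5)=154 f(11,-3)=329 f(11,-1)=462 f(11,1)=462 f(11,3)=330 f(11,5)=165 f(11,7)=55 f(11,9)=11 f(11,11)=1
t=12: f(12,-6)=154 f(12,-4)=483 f(12,-2)=791 f(12,0)=924 f(12,2)=792 f(12,4)=495 f(12,6)=220 f(12,8)=66 f(12,10)=12 f(12,12)=1
t=13: f(13,-5)=637 f(13,-3)=1274 f(13,-1)=1715 f(13,1)=1716 f(13,3)=1287 f(13,5)=715 f(13,7)=286 f(13,9)=78 f(13,11)=13 f(13,13)=1
t=14: f(14,-6)=637 f(14,-4)=1911 f(14,-2)=2989 f(14,0)=3431 f(14,2)=3003 f(14,4)=2002 f(14,6)=1001 f(14,8)=364 f(14,10)=91 f(14,12)=14 f(14,14)=1
t=15: f(15,-5)=2548 f(15,-3)=4900 f(15,-1)=6420 f(15,1)=6434 f(15,3)=5005 f(15,5)=3003 f(15,7)=1365 f(15,9)=455 f(15,11)=105 f(15,13)=15 f(15,15)=1
t=16: f(16,-6)=2548 f(16,-4)=7448 f(16,-2)=11320 f(16,0)=12854 f(16,2)=11439 f(16,4)=8008 f(16,6)=4368 f(16,8)=1820 f(16,10)=560 f(16,12)=120 f(16,14)=16 f(16,16)=1
t=17: f(17,-5)=9996 f(17,-3)=18768 f(17,-1)=24174 f(17,1)=24293 f(17,3)=19447 f(17,5)=12376 f(17,7)=6188 f(17,9)=2380 f(17,11)=680 f(17,13)=136 f(17,15)=17 f(17,17)=1
t=18: f(18,-6)=9996 f(18,-4)=28764 f(18,-2)=42942 f(18,0)=48467 f(18,2)=43740 f(18,4)=31823 f(18,6)=18564 f(18,8)=8568 f(18,10)=3060 f(18,12)=816 f(18,14)=153 f(18,16)=18 f(18,18)=1
t=19: f(19,-5)=38760 f(19,-3)=71706 f(19,-1)=91409 f(19,1)=92207 f(19,3)=75563 f(19,5)=50387 f(19,7)=27132 f(19,9)=11628 f(19,11)=3876 f(19,13)=969 f(19,15)=171 f(19,17)=19 f(19,19)=1
t=20: f(20,-6)=38760 f(20,-4)=110466 f(20,-2)=163115 f(20,0)=183616 f(20,2)=167770 f(20,4)=125950 f(20,6)=77519 f(20,8)=38760 f(20,10)=15504 f(20,12)=4845 f(20,14)=1140 f(20,16)=190 f(20,18)=20 f(20,20)=1
t=21: f(21,-5)=149226 f(21,-3)=273581 f(21,-1)=346731 f(21,1)=351386 f(21,3)=293720 f(21,5)=203469 f(21,7)=116279 f(21,9)=54264 f(21,11)=20349 f(21,13)=5985 f(21,15)=1330 f(21,17)=210 f(21,19)=21 f(21,21)=1
t=22: f(22,-6)=149226 f(22,-4)=422807 f(22,-2)=620312 f(22,0)=698117 f(22,2)=645106 f(22,4)=497189 f(22,6)=319748 f(22,8)=170543 f(22,10)=74613 f(22,12)=26334 f(22,14)=7315 f(22,16)=1540 f(22,18)=231 f(22,20)=22 f(22,22)=1
Σ_s f(22,s) = 3633104
P = 3633104/4194304 = 227069/262144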